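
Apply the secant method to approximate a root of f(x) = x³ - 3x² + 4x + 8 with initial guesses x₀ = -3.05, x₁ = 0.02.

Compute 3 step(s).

f(x) = x³ - 3x² + 4x + 8
x₀ = -3.05, x₁ = 0.02

Secant formula: x_{n+1} = x_n - f(x_n)(x_n - x_{n-1})/(f(x_n) - f(x_{n-1}))

Iteration 1:
  f(-3.050000) = -60.480125
  f(0.020000) = 8.078808
  x_2 = 0.020000 - 8.078808×(0.020000 - (-3.050000))/(8.078808 - (-60.480125))
       = -0.341761
Iteration 2:
  f(0.020000) = 8.078808
  f(-0.341761) = 6.242637
  x_3 = -0.341761 - 6.242637×(-0.341761 - 0.020000)/(6.242637 - 8.078808)
       = -1.571680
Iteration 3:
  f(-0.341761) = 6.242637
  f(-1.571680) = -9.579586
  x_4 = -1.571680 - (-9.579586)×(-1.571680 - (-0.341761))/(-9.579586 - 6.242637)
       = -0.827024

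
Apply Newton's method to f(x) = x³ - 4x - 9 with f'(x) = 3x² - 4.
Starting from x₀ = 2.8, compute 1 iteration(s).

f(x) = x³ - 4x - 9
f'(x) = 3x² - 4
x₀ = 2.8

Newton-Raphson formula: x_{n+1} = x_n - f(x_n)/f'(x_n)

Iteration 1:
  f(2.800000) = 1.752000
  f'(2.800000) = 19.520000
  x_1 = 2.800000 - 1.752000/19.520000 = 2.710246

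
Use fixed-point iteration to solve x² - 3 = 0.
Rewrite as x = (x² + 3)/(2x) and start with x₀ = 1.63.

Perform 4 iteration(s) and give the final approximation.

Equation: x² - 3 = 0
Fixed-point form: x = (x² + 3)/(2x)
x₀ = 1.63

x_1 = g(1.630000) = 1.735245
x_2 = g(1.735245) = 1.732054
x_3 = g(1.732054) = 1.732051
x_4 = g(1.732051) = 1.732051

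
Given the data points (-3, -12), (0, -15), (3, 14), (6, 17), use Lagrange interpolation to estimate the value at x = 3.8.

Lagrange interpolation formula:
P(x) = Σ yᵢ × Lᵢ(x)
where Lᵢ(x) = Π_{j≠i} (x - xⱼ)/(xᵢ - xⱼ)

L_0(3.8) = (3.8 - 0)/(-3 - 0) × (3.8 - 3)/(-3 - 3) × (3.8 - 6)/(-3 - 6) = 0.041284
L_1(3.8) = (3.8 - (-3))/(0 - (-3)) × (3.8 - 3)/(0 - 3) × (3.8 - 6)/(0 - 6) = -0.221630
L_2(3.8) = (3.8 - (-3))/(3 - (-3)) × (3.8 - 0)/(3 - 0) × (3.8 - 6)/(3 - 6) = 1.052741
L_3(3.8) = (3.8 - (-3))/(6 - (-3)) × (3.8 - 0)/(6 - 0) × (3.8 - 3)/(6 - 3) = 0.127605

P(3.8) = (-12)×L_0(3.8) + (-15)×L_1(3.8) + 14×L_2(3.8) + 17×L_3(3.8)
P(3.8) = 19.736691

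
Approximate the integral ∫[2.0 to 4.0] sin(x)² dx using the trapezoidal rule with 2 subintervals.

f(x) = sin(x)²
a = 2.0, b = 4.0, n = 2
h = (b - a)/n = 1.000000

Trapezoidal rule: (h/2)[f(x₀) + 2f(x₁) + 2f(x₂) + ... + f(xₙ)]

x_0 = 2.0000, f(x_0) = 0.826822, coefficient = 1
x_1 = 3.0000, f(x_1) = 0.019915, coefficient = 2
x_2 = 4.0000, f(x_2) = 0.572750, coefficient = 1

I ≈ (1.000000/2) × 1.439402 = 0.719701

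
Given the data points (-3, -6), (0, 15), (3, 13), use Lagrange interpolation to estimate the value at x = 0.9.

Lagrange interpolation formula:
P(x) = Σ yᵢ × Lᵢ(x)
where Lᵢ(x) = Π_{j≠i} (x - xⱼ)/(xᵢ - xⱼ)

L_0(0.9) = (0.9 - 0)/(-3 - 0) × (0.9 - 3)/(-3 - 3) = -0.105000
L_1(0.9) = (0.9 - (-3))/(0 - (-3)) × (0.9 - 3)/(0 - 3) = 0.910000
L_2(0.9) = (0.9 - (-3))/(3 - (-3)) × (0.9 - 0)/(3 - 0) = 0.195000

P(0.9) = (-6)×L_0(0.9) + 15×L_1(0.9) + 13×L_2(0.9)
P(0.9) = 16.815000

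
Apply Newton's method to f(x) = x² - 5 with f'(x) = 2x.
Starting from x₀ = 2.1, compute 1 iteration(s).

f(x) = x² - 5
f'(x) = 2x
x₀ = 2.1

Newton-Raphson formula: x_{n+1} = x_n - f(x_n)/f'(x_n)

Iteration 1:
  f(2.100000) = -0.590000
  f'(2.100000) = 4.200000
  x_1 = 2.100000 - (-0.590000)/4.200000 = 2.240476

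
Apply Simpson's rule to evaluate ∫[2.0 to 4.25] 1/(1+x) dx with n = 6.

f(x) = 1/(1+x)
a = 2.0, b = 4.25, n = 6
h = (b - a)/n = 0.375000

Simpson's rule: (h/3)[f(x₀) + 4f(x₁) + 2f(x₂) + ... + f(xₙ)]

x_0 = 2.0000, f(x_0) = 0.333333, coefficient = 1
x_1 = 2.3750, f(x_1) = 0.296296, coefficient = 4
x_2 = 2.7500, f(x_2) = 0.266667, coefficient = 2
x_3 = 3.1250, f(x_3) = 0.242424, coefficient = 4
x_4 = 3.5000, f(x_4) = 0.222222, coefficient = 2
x_5 = 3.8750, f(x_5) = 0.205128, coefficient = 4
x_6 = 4.2500, f(x_6) = 0.190476, coefficient = 1

I ≈ (0.375000/3) × 4.476982 = 0.559623
Exact value: 0.559616
Error: 0.000007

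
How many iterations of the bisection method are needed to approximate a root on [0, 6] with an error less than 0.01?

We need (b-a)/2^n ≤ 0.01
(6 - 0)/2^n ≤ 0.01
6/2^n ≤ 0.01
2^n ≥ 600
n ≥ log₂(600) = 9.23
n ≥ 10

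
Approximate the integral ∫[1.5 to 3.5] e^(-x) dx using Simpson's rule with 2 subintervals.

f(x) = e^(-x)
a = 1.5, b = 3.5, n = 2
h = (b - a)/n = 1.000000

Simpson's rule: (h/3)[f(x₀) + 4f(x₁) + 2f(x₂) + ... + f(xₙ)]

x_0 = 1.5000, f(x_0) = 0.223130, coefficient = 1
x_1 = 2.5000, f(x_1) = 0.082085, coefficient = 4
x_2 = 3.5000, f(x_2) = 0.030197, coefficient = 1

I ≈ (1.000000/3) × 0.581668 = 0.193889
Exact value: 0.192933
Error: 0.000956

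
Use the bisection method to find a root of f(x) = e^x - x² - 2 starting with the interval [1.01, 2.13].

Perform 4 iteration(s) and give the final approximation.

f(x) = e^x - x² - 2
Initial interval: [1.01, 2.13]

Iteration 1:
  c_1 = (1.010000 + 2.130000)/2 = 1.570000
  f(c_1) = f(1.570000) = 0.341748
  f(a) × f(c) < 0, new interval: [1.010000, 1.570000]
Iteration 2:
  c_2 = (1.010000 + 1.570000)/2 = 1.290000
  f(c_2) = f(1.290000) = -0.031313
  f(a) × f(c) ≥ 0, new interval: [1.290000, 1.570000]
Iteration 3:
  c_3 = (1.290000 + 1.570000)/2 = 1.430000
  f(c_3) = f(1.430000) = 0.133799
  f(a) × f(c) < 0, new interval: [1.290000, 1.430000]
Iteration 4:
  c_4 = (1.290000 + 1.430000)/2 = 1.360000
  f(c_4) = f(1.360000) = 0.046593
  f(a) × f(c) < 0, new interval: [1.290000, 1.360000]

After 4 iteration(s), the approximation is c_4 = 1.360000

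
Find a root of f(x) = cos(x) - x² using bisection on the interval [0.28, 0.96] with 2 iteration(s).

f(x) = cos(x) - x²
Initial interval: [0.28, 0.96]

Iteration 1:
  c_1 = (0.280000 + 0.960000)/2 = 0.620000
  f(c_1) = f(0.620000) = 0.429478
  f(a) × f(c) ≥ 0, new interval: [0.620000, 0.960000]
Iteration 2:
  c_2 = (0.620000 + 0.960000)/2 = 0.790000
  f(c_2) = f(0.790000) = 0.079745
  f(a) × f(c) ≥ 0, new interval: [0.790000, 0.960000]

After 2 iteration(s), the approximation is c_2 = 0.790000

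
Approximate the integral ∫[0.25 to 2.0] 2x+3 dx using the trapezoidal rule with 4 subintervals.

f(x) = 2x+3
a = 0.25, b = 2.0, n = 4
h = (b - a)/n = 0.437500

Trapezoidal rule: (h/2)[f(x₀) + 2f(x₁) + 2f(x₂) + ... + f(xₙ)]

x_0 = 0.2500, f(x_0) = 3.500000, coefficient = 1
x_1 = 0.6875, f(x_1) = 4.375000, coefficient = 2
x_2 = 1.1250, f(x_2) = 5.250000, coefficient = 2
x_3 = 1.5625, f(x_3) = 6.125000, coefficient = 2
x_4 = 2.0000, f(x_4) = 7.000000, coefficient = 1

I ≈ (0.437500/2) × 42.000000 = 9.187500
Exact value: 9.187500
Error: 0.000000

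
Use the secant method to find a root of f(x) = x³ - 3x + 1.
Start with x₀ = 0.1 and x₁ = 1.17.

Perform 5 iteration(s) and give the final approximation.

f(x) = x³ - 3x + 1
x₀ = 0.1, x₁ = 1.17

Secant formula: x_{n+1} = x_n - f(x_n)(x_n - x_{n-1})/(f(x_n) - f(x_{n-1}))

Iteration 1:
  f(0.100000) = 0.701000
  f(1.170000) = -0.908387
  x_2 = 1.170000 - (-0.908387)×(1.170000 - 0.100000)/(-0.908387 - 0.701000)
       = 0.566059
Iteration 2:
  f(1.170000) = -0.908387
  f(0.566059) = -0.516800
  x_3 = 0.566059 - (-0.516800)×(0.566059 - 1.170000)/(-0.516800 - (-0.908387))
       = -0.230995
Iteration 3:
  f(0.566059) = -0.516800
  f(-0.230995) = 1.680659
  x_4 = -0.230995 - 1.680659×(-0.230995 - 0.566059)/(1.680659 - (-0.516800))
       = 0.378608
Iteration 4:
  f(-0.230995) = 1.680659
  f(0.378608) = -0.081552
  x_5 = 0.378608 - (-0.081552)×(0.378608 - (-0.230995))/(-0.081552 - 1.680659)
       = 0.350396
Iteration 5:
  f(0.378608) = -0.081552
  f(0.350396) = -0.008168
  x_6 = 0.350396 - (-0.008168)×(0.350396 - 0.378608)/(-0.008168 - (-0.081552))
       = 0.347256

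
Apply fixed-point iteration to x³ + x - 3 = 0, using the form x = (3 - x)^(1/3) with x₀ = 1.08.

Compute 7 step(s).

Equation: x³ + x - 3 = 0
Fixed-point form: x = (3 - x)^(1/3)
x₀ = 1.08

x_1 = g(1.080000) = 1.242893
x_2 = g(1.242893) = 1.206700
x_3 = g(1.206700) = 1.214929
x_4 = g(1.214929) = 1.213068
x_5 = g(1.213068) = 1.213489
x_6 = g(1.213489) = 1.213394
x_7 = g(1.213394) = 1.213416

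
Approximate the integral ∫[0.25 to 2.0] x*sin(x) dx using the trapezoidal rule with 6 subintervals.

f(x) = x*sin(x)
a = 0.25, b = 2.0, n = 6
h = (b - a)/n = 0.291667

Trapezoidal rule: (h/2)[f(x₀) + 2f(x₁) + 2f(x₂) + ... + f(xₙ)]

x_0 = 0.2500, f(x_0) = 0.061851, coefficient = 1
x_1 = 0.5417, f(x_1) = 0.279264, coefficient = 2
x_2 = 0.8333, f(x_2) = 0.616814, coefficient = 2
x_3 = 1.1250, f(x_3) = 1.015051, coefficient = 2
x_4 = 1.4167, f(x_4) = 1.399873, coefficient = 2
x_5 = 1.7083, f(x_5) = 1.692201, coefficient = 2
x_6 = 2.0000, f(x_6) = 1.818595, coefficient = 1

I ≈ (0.291667/2) × 11.886852 = 1.733499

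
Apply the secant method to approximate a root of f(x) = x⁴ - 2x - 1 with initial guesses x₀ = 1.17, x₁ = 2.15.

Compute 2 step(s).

f(x) = x⁴ - 2x - 1
x₀ = 1.17, x₁ = 2.15

Secant formula: x_{n+1} = x_n - f(x_n)(x_n - x_{n-1})/(f(x_n) - f(x_{n-1}))

Iteration 1:
  f(1.170000) = -1.466113
  f(2.150000) = 16.067506
  x_2 = 2.150000 - 16.067506×(2.150000 - 1.170000)/(16.067506 - (-1.466113))
       = 1.251945
Iteration 2:
  f(2.150000) = 16.067506
  f(1.251945) = -1.047254
  x_3 = 1.251945 - (-1.047254)×(1.251945 - 2.150000)/(-1.047254 - 16.067506)
       = 1.306897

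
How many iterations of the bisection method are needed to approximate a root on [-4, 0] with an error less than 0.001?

We need (b-a)/2^n ≤ 0.001
(0 - (-4))/2^n ≤ 0.001
4/2^n ≤ 0.001
2^n ≥ 4000
n ≥ log₂(4000) = 11.97
n ≥ 12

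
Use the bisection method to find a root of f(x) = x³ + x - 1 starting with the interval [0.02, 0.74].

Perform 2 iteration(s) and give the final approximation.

f(x) = x³ + x - 1
Initial interval: [0.02, 0.74]

Iteration 1:
  c_1 = (0.020000 + 0.740000)/2 = 0.380000
  f(c_1) = f(0.380000) = -0.565128
  f(a) × f(c) ≥ 0, new interval: [0.380000, 0.740000]
Iteration 2:
  c_2 = (0.380000 + 0.740000)/2 = 0.560000
  f(c_2) = f(0.560000) = -0.264384
  f(a) × f(c) ≥ 0, new interval: [0.560000, 0.740000]

After 2 iteration(s), the approximation is c_2 = 0.560000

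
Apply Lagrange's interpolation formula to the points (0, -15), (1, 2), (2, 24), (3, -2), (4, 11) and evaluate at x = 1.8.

Lagrange interpolation formula:
P(x) = Σ yᵢ × Lᵢ(x)
where Lᵢ(x) = Π_{j≠i} (x - xⱼ)/(xᵢ - xⱼ)

L_0(1.8) = (1.8 - 1)/(0 - 1) × (1.8 - 2)/(0 - 2) × (1.8 - 3)/(0 - 3) × (1.8 - 4)/(0 - 4) = -0.017600
L_1(1.8) = (1.8 - 0)/(1 - 0) × (1.8 - 2)/(1 - 2) × (1.8 - 3)/(1 - 3) × (1.8 - 4)/(1 - 4) = 0.158400
L_2(1.8) = (1.8 - 0)/(2 - 0) × (1.8 - 1)/(2 - 1) × (1.8 - 3)/(2 - 3) × (1.8 - 4)/(2 - 4) = 0.950400
L_3(1.8) = (1.8 - 0)/(3 - 0) × (1.8 - 1)/(3 - 1) × (1.8 - 2)/(3 - 2) × (1.8 - 4)/(3 - 4) = -0.105600
L_4(1.8) = (1.8 - 0)/(4 - 0) × (1.8 - 1)/(4 - 1) × (1.8 - 2)/(4 - 2) × (1.8 - 3)/(4 - 3) = 0.014400

P(1.8) = (-15)×L_0(1.8) + 2×L_1(1.8) + 24×L_2(1.8) + (-2)×L_3(1.8) + 11×L_4(1.8)
P(1.8) = 23.760000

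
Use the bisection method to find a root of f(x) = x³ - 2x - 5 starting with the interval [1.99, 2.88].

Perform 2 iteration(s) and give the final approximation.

f(x) = x³ - 2x - 5
Initial interval: [1.99, 2.88]

Iteration 1:
  c_1 = (1.990000 + 2.880000)/2 = 2.435000
  f(c_1) = f(2.435000) = 4.567663
  f(a) × f(c) < 0, new interval: [1.990000, 2.435000]
Iteration 2:
  c_2 = (1.990000 + 2.435000)/2 = 2.212500
  f(c_2) = f(2.212500) = 1.405533
  f(a) × f(c) < 0, new interval: [1.990000, 2.212500]

After 2 iteration(s), the approximation is c_2 = 2.212500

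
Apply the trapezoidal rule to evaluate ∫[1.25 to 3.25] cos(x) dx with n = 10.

f(x) = cos(x)
a = 1.25, b = 3.25, n = 10
h = (b - a)/n = 0.200000

Trapezoidal rule: (h/2)[f(x₀) + 2f(x₁) + 2f(x₂) + ... + f(xₙ)]

x_0 = 1.2500, f(x_0) = 0.315322, coefficient = 1
x_1 = 1.4500, f(x_1) = 0.120503, coefficient = 2
x_2 = 1.6500, f(x_2) = -0.079121, coefficient = 2
x_3 = 1.8500, f(x_3) = -0.275590, coefficient = 2
x_4 = 2.0500, f(x_4) = -0.461073, coefficient = 2
x_5 = 2.2500, f(x_5) = -0.628174, coefficient = 2
x_6 = 2.4500, f(x_6) = -0.770231, coefficient = 2
x_7 = 2.6500, f(x_7) = -0.881582, coefficient = 2
x_8 = 2.8500, f(x_8) = -0.957787, coefficient = 2
x_9 = 3.0500, f(x_9) = -0.995808, coefficient = 2
x_10 = 3.2500, f(x_10) = -0.994130, coefficient = 1

I ≈ (0.200000/2) × -10.536535 = -1.053653
Exact value: -1.057180
Error: 0.003526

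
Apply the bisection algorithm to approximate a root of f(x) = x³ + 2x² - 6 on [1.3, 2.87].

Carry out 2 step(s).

f(x) = x³ + 2x² - 6
Initial interval: [1.3, 2.87]

Iteration 1:
  c_1 = (1.300000 + 2.870000)/2 = 2.085000
  f(c_1) = f(2.085000) = 11.758414
  f(a) × f(c) < 0, new interval: [1.300000, 2.085000]
Iteration 2:
  c_2 = (1.300000 + 2.085000)/2 = 1.692500
  f(c_2) = f(1.692500) = 4.577374
  f(a) × f(c) < 0, new interval: [1.300000, 1.692500]

After 2 iteration(s), the approximation is c_2 = 1.692500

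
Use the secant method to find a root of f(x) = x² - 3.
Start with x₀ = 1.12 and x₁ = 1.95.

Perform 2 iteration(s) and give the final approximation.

f(x) = x² - 3
x₀ = 1.12, x₁ = 1.95

Secant formula: x_{n+1} = x_n - f(x_n)(x_n - x_{n-1})/(f(x_n) - f(x_{n-1}))

Iteration 1:
  f(1.120000) = -1.745600
  f(1.950000) = 0.802500
  x_2 = 1.950000 - 0.802500×(1.950000 - 1.120000)/(0.802500 - (-1.745600))
       = 1.688599
Iteration 2:
  f(1.950000) = 0.802500
  f(1.688599) = -0.148632
  x_3 = 1.688599 - (-0.148632)×(1.688599 - 1.950000)/(-0.148632 - 0.802500)
       = 1.729448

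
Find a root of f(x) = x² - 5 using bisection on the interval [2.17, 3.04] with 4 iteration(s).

f(x) = x² - 5
Initial interval: [2.17, 3.04]

Iteration 1:
  c_1 = (2.170000 + 3.040000)/2 = 2.605000
  f(c_1) = f(2.605000) = 1.786025
  f(a) × f(c) < 0, new interval: [2.170000, 2.605000]
Iteration 2:
  c_2 = (2.170000 + 2.605000)/2 = 2.387500
  f(c_2) = f(2.387500) = 0.700156
  f(a) × f(c) < 0, new interval: [2.170000, 2.387500]
Iteration 3:
  c_3 = (2.170000 + 2.387500)/2 = 2.278750
  f(c_3) = f(2.278750) = 0.192702
  f(a) × f(c) < 0, new interval: [2.170000, 2.278750]
Iteration 4:
  c_4 = (2.170000 + 2.278750)/2 = 2.224375
  f(c_4) = f(2.224375) = -0.052156
  f(a) × f(c) ≥ 0, new interval: [2.224375, 2.278750]

After 4 iteration(s), the approximation is c_4 = 2.224375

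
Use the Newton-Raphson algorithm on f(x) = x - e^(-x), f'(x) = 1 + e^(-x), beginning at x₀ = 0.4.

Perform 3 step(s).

f(x) = x - e^(-x)
f'(x) = 1 + e^(-x)
x₀ = 0.4

Newton-Raphson formula: x_{n+1} = x_n - f(x_n)/f'(x_n)

Iteration 1:
  f(0.400000) = -0.270320
  f'(0.400000) = 1.670320
  x_1 = 0.400000 - (-0.270320)/1.670320 = 0.561837
Iteration 2:
  f(0.561837) = -0.008323
  f'(0.561837) = 1.570161
  x_2 = 0.561837 - (-0.008323)/1.570161 = 0.567138
Iteration 3:
  f(0.567138) = -0.000008
  f'(0.567138) = 1.567146
  x_3 = 0.567138 - (-0.000008)/1.567146 = 0.567143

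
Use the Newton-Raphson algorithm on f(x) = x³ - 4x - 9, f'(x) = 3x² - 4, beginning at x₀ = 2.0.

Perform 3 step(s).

f(x) = x³ - 4x - 9
f'(x) = 3x² - 4
x₀ = 2.0

Newton-Raphson formula: x_{n+1} = x_n - f(x_n)/f'(x_n)

Iteration 1:
  f(2.000000) = -9.000000
  f'(2.000000) = 8.000000
  x_1 = 2.000000 - (-9.000000)/8.000000 = 3.125000
Iteration 2:
  f(3.125000) = 9.017578
  f'(3.125000) = 25.296875
  x_2 = 3.125000 - 9.017578/25.296875 = 2.768530
Iteration 3:
  f(2.768530) = 1.145993
  f'(2.768530) = 18.994274
  x_3 = 2.768530 - 1.145993/18.994274 = 2.708196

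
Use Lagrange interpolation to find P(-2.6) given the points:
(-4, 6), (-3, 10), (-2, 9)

Lagrange interpolation formula:
P(x) = Σ yᵢ × Lᵢ(x)
where Lᵢ(x) = Π_{j≠i} (x - xⱼ)/(xᵢ - xⱼ)

L_0(-2.6) = (-2.6 - (-3))/(-4 - (-3)) × (-2.6 - (-2))/(-4 - (-2)) = -0.120000
L_1(-2.6) = (-2.6 - (-4))/(-3 - (-4)) × (-2.6 - (-2))/(-3 - (-2)) = 0.840000
L_2(-2.6) = (-2.6 - (-4))/(-2 - (-4)) × (-2.6 - (-3))/(-2 - (-3)) = 0.280000

P(-2.6) = 6×L_0(-2.6) + 10×L_1(-2.6) + 9×L_2(-2.6)
P(-2.6) = 10.200000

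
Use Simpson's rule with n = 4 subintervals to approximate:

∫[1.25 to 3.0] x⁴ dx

f(x) = x⁴
a = 1.25, b = 3.0, n = 4
h = (b - a)/n = 0.437500

Simpson's rule: (h/3)[f(x₀) + 4f(x₁) + 2f(x₂) + ... + f(xₙ)]

x_0 = 1.2500, f(x_0) = 2.441406, coefficient = 1
x_1 = 1.6875, f(x_1) = 8.109146, coefficient = 4
x_2 = 2.1250, f(x_2) = 20.390869, coefficient = 2
x_3 = 2.5625, f(x_3) = 43.117691, coefficient = 4
x_4 = 3.0000, f(x_4) = 81.000000, coefficient = 1

I ≈ (0.437500/3) × 329.130493 = 47.998197
Exact value: 47.989648
Error: 0.008548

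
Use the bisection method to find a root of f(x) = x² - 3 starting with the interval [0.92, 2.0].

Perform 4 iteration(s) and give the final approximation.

f(x) = x² - 3
Initial interval: [0.92, 2.0]

Iteration 1:
  c_1 = (0.920000 + 2.000000)/2 = 1.460000
  f(c_1) = f(1.460000) = -0.868400
  f(a) × f(c) ≥ 0, new interval: [1.460000, 2.000000]
Iteration 2:
  c_2 = (1.460000 + 2.000000)/2 = 1.730000
  f(c_2) = f(1.730000) = -0.007100
  f(a) × f(c) ≥ 0, new interval: [1.730000, 2.000000]
Iteration 3:
  c_3 = (1.730000 + 2.000000)/2 = 1.865000
  f(c_3) = f(1.865000) = 0.478225
  f(a) × f(c) < 0, new interval: [1.730000, 1.865000]
Iteration 4:
  c_4 = (1.730000 + 1.865000)/2 = 1.797500
  f(c_4) = f(1.797500) = 0.231006
  f(a) × f(c) < 0, new interval: [1.730000, 1.797500]

After 4 iteration(s), the approximation is c_4 = 1.797500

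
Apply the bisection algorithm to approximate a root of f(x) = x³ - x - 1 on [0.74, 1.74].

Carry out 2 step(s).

f(x) = x³ - x - 1
Initial interval: [0.74, 1.74]

Iteration 1:
  c_1 = (0.740000 + 1.740000)/2 = 1.240000
  f(c_1) = f(1.240000) = -0.333376
  f(a) × f(c) ≥ 0, new interval: [1.240000, 1.740000]
Iteration 2:
  c_2 = (1.240000 + 1.740000)/2 = 1.490000
  f(c_2) = f(1.490000) = 0.817949
  f(a) × f(c) < 0, new interval: [1.240000, 1.490000]

After 2 iteration(s), the approximation is c_2 = 1.490000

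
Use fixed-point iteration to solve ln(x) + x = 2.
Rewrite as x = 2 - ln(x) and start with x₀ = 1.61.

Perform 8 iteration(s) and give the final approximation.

Equation: ln(x) + x = 2
Fixed-point form: x = 2 - ln(x)
x₀ = 1.61

x_1 = g(1.610000) = 1.523766
x_2 = g(1.523766) = 1.578815
x_3 = g(1.578815) = 1.543325
x_4 = g(1.543325) = 1.566061
x_5 = g(1.566061) = 1.551437
x_6 = g(1.551437) = 1.560819
x_7 = g(1.560819) = 1.554790
x_8 = g(1.554790) = 1.558660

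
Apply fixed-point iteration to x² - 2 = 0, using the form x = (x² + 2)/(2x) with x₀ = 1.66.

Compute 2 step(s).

Equation: x² - 2 = 0
Fixed-point form: x = (x² + 2)/(2x)
x₀ = 1.66

x_1 = g(1.660000) = 1.432410
x_2 = g(1.432410) = 1.414329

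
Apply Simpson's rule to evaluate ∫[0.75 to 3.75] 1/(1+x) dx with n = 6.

f(x) = 1/(1+x)
a = 0.75, b = 3.75, n = 6
h = (b - a)/n = 0.500000

Simpson's rule: (h/3)[f(x₀) + 4f(x₁) + 2f(x₂) + ... + f(xₙ)]

x_0 = 0.7500, f(x_0) = 0.571429, coefficient = 1
x_1 = 1.2500, f(x_1) = 0.444444, coefficient = 4
x_2 = 1.7500, f(x_2) = 0.363636, coefficient = 2
x_3 = 2.2500, f(x_3) = 0.307692, coefficient = 4
x_4 = 2.7500, f(x_4) = 0.266667, coefficient = 2
x_5 = 3.2500, f(x_5) = 0.235294, coefficient = 4
x_6 = 3.7500, f(x_6) = 0.210526, coefficient = 1

I ≈ (0.500000/3) × 5.992284 = 0.998714
Exact value: 0.998529
Error: 0.000185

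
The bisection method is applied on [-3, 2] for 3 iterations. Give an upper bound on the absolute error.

Bisection error bound: |error| ≤ (b-a)/2^n
|error| ≤ (2 - (-3))/2^3 = 5/2^3
|error| ≤ 0.6250000000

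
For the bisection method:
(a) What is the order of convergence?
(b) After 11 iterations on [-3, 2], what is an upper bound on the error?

(a) Bisection has linear (order 1) convergence; the error is halved each step.

(b) Error bound = (b-a)/2^n = (2 - (-3))/2^{11}
    = 5/2^{11}

(a) 1 (linear); (b) error ≤ 2.44e-03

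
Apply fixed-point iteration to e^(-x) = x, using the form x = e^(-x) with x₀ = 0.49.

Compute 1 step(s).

Equation: e^(-x) = x
Fixed-point form: x = e^(-x)
x₀ = 0.49

x_1 = g(0.490000) = 0.612626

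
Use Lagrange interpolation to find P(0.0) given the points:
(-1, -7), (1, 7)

Lagrange interpolation formula:
P(x) = Σ yᵢ × Lᵢ(x)
where Lᵢ(x) = Π_{j≠i} (x - xⱼ)/(xᵢ - xⱼ)

L_0(0.0) = (0.0 - 1)/(-1 - 1) = 0.500000
L_1(0.0) = (0.0 - (-1))/(1 - (-1)) = 0.500000

P(0.0) = (-7)×L_0(0.0) + 7×L_1(0.0)
P(0.0) = 0.000000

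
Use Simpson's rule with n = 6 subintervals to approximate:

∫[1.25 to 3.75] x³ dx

f(x) = x³
a = 1.25, b = 3.75, n = 6
h = (b - a)/n = 0.416667

Simpson's rule: (h/3)[f(x₀) + 4f(x₁) + 2f(x₂) + ... + f(xₙ)]

x_0 = 1.2500, f(x_0) = 1.953125, coefficient = 1
x_1 = 1.6667, f(x_1) = 4.629630, coefficient = 4
x_2 = 2.0833, f(x_2) = 9.042245, coefficient = 2
x_3 = 2.5000, f(x_3) = 15.625000, coefficient = 4
x_4 = 2.9167, f(x_4) = 24.811921, coefficient = 2
x_5 = 3.3333, f(x_5) = 37.037037, coefficient = 4
x_6 = 3.7500, f(x_6) = 52.734375, coefficient = 1

I ≈ (0.416667/3) × 351.562500 = 48.828125
Exact value: 48.828125
Error: 0.000000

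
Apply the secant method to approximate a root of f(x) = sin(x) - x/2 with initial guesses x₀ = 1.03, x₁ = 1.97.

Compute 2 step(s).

f(x) = sin(x) - x/2
x₀ = 1.03, x₁ = 1.97

Secant formula: x_{n+1} = x_n - f(x_n)(x_n - x_{n-1})/(f(x_n) - f(x_{n-1}))

Iteration 1:
  f(1.030000) = 0.342299
  f(1.970000) = -0.063629
  x_2 = 1.970000 - (-0.063629)×(1.970000 - 1.030000)/(-0.063629 - 0.342299)
       = 1.822655
Iteration 2:
  f(1.970000) = -0.063629
  f(1.822655) = 0.057123
  x_3 = 1.822655 - 0.057123×(1.822655 - 1.970000)/(0.057123 - (-0.063629))
       = 1.892358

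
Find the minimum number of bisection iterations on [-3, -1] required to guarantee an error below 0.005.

We need (b-a)/2^n ≤ 0.005
(-1 - (-3))/2^n ≤ 0.005
2/2^n ≤ 0.005
2^n ≥ 400
n ≥ log₂(400) = 8.64
n ≥ 9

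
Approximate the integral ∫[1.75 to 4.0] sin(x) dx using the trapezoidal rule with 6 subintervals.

f(x) = sin(x)
a = 1.75, b = 4.0, n = 6
h = (b - a)/n = 0.375000

Trapezoidal rule: (h/2)[f(x₀) + 2f(x₁) + 2f(x₂) + ... + f(xₙ)]

x_0 = 1.7500, f(x_0) = 0.983986, coefficient = 1
x_1 = 2.1250, f(x_1) = 0.850320, coefficient = 2
x_2 = 2.5000, f(x_2) = 0.598472, coefficient = 2
x_3 = 2.8750, f(x_3) = 0.263446, coefficient = 2
x_4 = 3.2500, f(x_4) = -0.108195, coefficient = 2
x_5 = 3.6250, f(x_5) = -0.464799, coefficient = 2
x_6 = 4.0000, f(x_6) = -0.756802, coefficient = 1

I ≈ (0.375000/2) × 2.505671 = 0.469813
Exact value: 0.475398
Error: 0.005584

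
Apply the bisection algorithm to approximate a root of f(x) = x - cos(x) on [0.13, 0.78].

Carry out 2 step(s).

f(x) = x - cos(x)
Initial interval: [0.13, 0.78]

Iteration 1:
  c_1 = (0.130000 + 0.780000)/2 = 0.455000
  f(c_1) = f(0.455000) = -0.443261
  f(a) × f(c) ≥ 0, new interval: [0.455000, 0.780000]
Iteration 2:
  c_2 = (0.455000 + 0.780000)/2 = 0.617500
  f(c_2) = f(0.617500) = -0.197828
  f(a) × f(c) ≥ 0, new interval: [0.617500, 0.780000]

After 2 iteration(s), the approximation is c_2 = 0.617500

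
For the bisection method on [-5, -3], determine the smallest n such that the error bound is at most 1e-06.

We need (b-a)/2^n ≤ 1e-06
(-3 - (-5))/2^n ≤ 1e-06
2/2^n ≤ 1e-06
2^n ≥ 2000000
n ≥ log₂(2000000) = 20.93
n ≥ 21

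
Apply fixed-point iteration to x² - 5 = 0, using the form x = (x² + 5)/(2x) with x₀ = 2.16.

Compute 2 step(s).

Equation: x² - 5 = 0
Fixed-point form: x = (x² + 5)/(2x)
x₀ = 2.16

x_1 = g(2.160000) = 2.237407
x_2 = g(2.237407) = 2.236068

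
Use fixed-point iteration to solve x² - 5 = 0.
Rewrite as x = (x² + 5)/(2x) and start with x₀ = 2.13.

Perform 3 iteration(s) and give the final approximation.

Equation: x² - 5 = 0
Fixed-point form: x = (x² + 5)/(2x)
x₀ = 2.13

x_1 = g(2.130000) = 2.238709
x_2 = g(2.238709) = 2.236070
x_3 = g(2.236070) = 2.236068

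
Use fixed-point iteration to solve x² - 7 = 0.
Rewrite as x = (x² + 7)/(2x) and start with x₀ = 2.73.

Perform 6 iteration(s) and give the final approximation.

Equation: x² - 7 = 0
Fixed-point form: x = (x² + 7)/(2x)
x₀ = 2.73

x_1 = g(2.730000) = 2.647051
x_2 = g(2.647051) = 2.645752
x_3 = g(2.645752) = 2.645751
x_4 = g(2.645751) = 2.645751
x_5 = g(2.645751) = 2.645751
x_6 = g(2.645751) = 2.645751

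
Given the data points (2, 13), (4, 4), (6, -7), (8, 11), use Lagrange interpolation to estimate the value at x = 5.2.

Lagrange interpolation formula:
P(x) = Σ yᵢ × Lᵢ(x)
where Lᵢ(x) = Π_{j≠i} (x - xⱼ)/(xᵢ - xⱼ)

L_0(5.2) = (5.2 - 4)/(2 - 4) × (5.2 - 6)/(2 - 6) × (5.2 - 8)/(2 - 8) = -0.056000
L_1(5.2) = (5.2 - 2)/(4 - 2) × (5.2 - 6)/(4 - 6) × (5.2 - 8)/(4 - 8) = 0.448000
L_2(5.2) = (5.2 - 2)/(6 - 2) × (5.2 - 4)/(6 - 4) × (5.2 - 8)/(6 - 8) = 0.672000
L_3(5.2) = (5.2 - 2)/(8 - 2) × (5.2 - 4)/(8 - 4) × (5.2 - 6)/(8 - 6) = -0.064000

P(5.2) = 13×L_0(5.2) + 4×L_1(5.2) + (-7)×L_2(5.2) + 11×L_3(5.2)
P(5.2) = -4.344000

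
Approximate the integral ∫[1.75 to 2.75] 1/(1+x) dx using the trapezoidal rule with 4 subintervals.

f(x) = 1/(1+x)
a = 1.75, b = 2.75, n = 4
h = (b - a)/n = 0.250000

Trapezoidal rule: (h/2)[f(x₀) + 2f(x₁) + 2f(x₂) + ... + f(xₙ)]

x_0 = 1.7500, f(x_0) = 0.363636, coefficient = 1
x_1 = 2.0000, f(x_1) = 0.333333, coefficient = 2
x_2 = 2.2500, f(x_2) = 0.307692, coefficient = 2
x_3 = 2.5000, f(x_3) = 0.285714, coefficient = 2
x_4 = 2.7500, f(x_4) = 0.266667, coefficient = 1

I ≈ (0.250000/2) × 2.483783 = 0.310473
Exact value: 0.310155
Error: 0.000318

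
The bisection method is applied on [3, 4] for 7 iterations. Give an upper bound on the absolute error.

Bisection error bound: |error| ≤ (b-a)/2^n
|error| ≤ (4 - 3)/2^7 = 1/2^7
|error| ≤ 0.0078125000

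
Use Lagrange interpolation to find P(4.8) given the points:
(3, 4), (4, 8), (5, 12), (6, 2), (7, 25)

Lagrange interpolation formula:
P(x) = Σ yᵢ × Lᵢ(x)
where Lᵢ(x) = Π_{j≠i} (x - xⱼ)/(xᵢ - xⱼ)

L_0(4.8) = (4.8 - 4)/(3 - 4) × (4.8 - 5)/(3 - 5) × (4.8 - 6)/(3 - 6) × (4.8 - 7)/(3 - 7) = -0.017600
L_1(4.8) = (4.8 - 3)/(4 - 3) × (4.8 - 5)/(4 - 5) × (4.8 - 6)/(4 - 6) × (4.8 - 7)/(4 - 7) = 0.158400
L_2(4.8) = (4.8 - 3)/(5 - 3) × (4.8 - 4)/(5 - 4) × (4.8 - 6)/(5 - 6) × (4.8 - 7)/(5 - 7) = 0.950400
L_3(4.8) = (4.8 - 3)/(6 - 3) × (4.8 - 4)/(6 - 4) × (4.8 - 5)/(6 - 5) × (4.8 - 7)/(6 - 7) = -0.105600
L_4(4.8) = (4.8 - 3)/(7 - 3) × (4.8 - 4)/(7 - 4) × (4.8 - 5)/(7 - 5) × (4.8 - 6)/(7 - 6) = 0.014400

P(4.8) = 4×L_0(4.8) + 8×L_1(4.8) + 12×L_2(4.8) + 2×L_3(4.8) + 25×L_4(4.8)
P(4.8) = 12.750400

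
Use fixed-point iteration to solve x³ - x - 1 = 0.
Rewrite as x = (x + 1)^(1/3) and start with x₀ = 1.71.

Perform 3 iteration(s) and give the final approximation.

Equation: x³ - x - 1 = 0
Fixed-point form: x = (x + 1)^(1/3)
x₀ = 1.71

x_1 = g(1.710000) = 1.394194
x_2 = g(1.394194) = 1.337785
x_3 = g(1.337785) = 1.327195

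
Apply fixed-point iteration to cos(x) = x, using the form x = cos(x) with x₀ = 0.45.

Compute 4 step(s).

Equation: cos(x) = x
Fixed-point form: x = cos(x)
x₀ = 0.45

x_1 = g(0.450000) = 0.900447
x_2 = g(0.900447) = 0.621260
x_3 = g(0.621260) = 0.813146
x_4 = g(0.813146) = 0.687216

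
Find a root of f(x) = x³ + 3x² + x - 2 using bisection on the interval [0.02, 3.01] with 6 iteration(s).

f(x) = x³ + 3x² + x - 2
Initial interval: [0.02, 3.01]

Iteration 1:
  c_1 = (0.020000 + 3.010000)/2 = 1.515000
  f(c_1) = f(1.515000) = 9.877941
  f(a) × f(c) < 0, new interval: [0.020000, 1.515000]
Iteration 2:
  c_2 = (0.020000 + 1.515000)/2 = 0.767500
  f(c_2) = f(0.767500) = 0.986769
  f(a) × f(c) < 0, new interval: [0.020000, 0.767500]
Iteration 3:
  c_3 = (0.020000 + 0.767500)/2 = 0.393750
  f(c_3) = f(0.393750) = -1.080086
  f(a) × f(c) ≥ 0, new interval: [0.393750, 0.767500]
Iteration 4:
  c_4 = (0.393750 + 0.767500)/2 = 0.580625
  f(c_4) = f(0.580625) = -0.212255
  f(a) × f(c) ≥ 0, new interval: [0.580625, 0.767500]
Iteration 5:
  c_5 = (0.580625 + 0.767500)/2 = 0.674063
  f(c_5) = f(0.674063) = 0.343410
  f(a) × f(c) < 0, new interval: [0.580625, 0.674063]
Iteration 6:
  c_6 = (0.580625 + 0.674063)/2 = 0.627344
  f(c_6) = f(0.627344) = 0.054922
  f(a) × f(c) < 0, new interval: [0.580625, 0.627344]

After 6 iteration(s), the approximation is c_6 = 0.627344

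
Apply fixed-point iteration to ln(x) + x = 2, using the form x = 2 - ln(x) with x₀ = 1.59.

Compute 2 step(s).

Equation: ln(x) + x = 2
Fixed-point form: x = 2 - ln(x)
x₀ = 1.59

x_1 = g(1.590000) = 1.536266
x_2 = g(1.536266) = 1.570645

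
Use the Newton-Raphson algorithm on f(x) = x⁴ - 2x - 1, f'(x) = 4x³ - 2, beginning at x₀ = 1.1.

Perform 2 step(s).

f(x) = x⁴ - 2x - 1
f'(x) = 4x³ - 2
x₀ = 1.1

Newton-Raphson formula: x_{n+1} = x_n - f(x_n)/f'(x_n)

Iteration 1:
  f(1.100000) = -1.735900
  f'(1.100000) = 3.324000
  x_1 = 1.100000 - (-1.735900)/3.324000 = 1.622232
Iteration 2:
  f(1.622232) = 2.681051
  f'(1.622232) = 15.076509
  x_2 = 1.622232 - 2.681051/15.076509 = 1.444403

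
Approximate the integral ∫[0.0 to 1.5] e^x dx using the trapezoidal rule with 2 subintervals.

f(x) = e^x
a = 0.0, b = 1.5, n = 2
h = (b - a)/n = 0.750000

Trapezoidal rule: (h/2)[f(x₀) + 2f(x₁) + 2f(x₂) + ... + f(xₙ)]

x_0 = 0.0000, f(x_0) = 1.000000, coefficient = 1
x_1 = 0.7500, f(x_1) = 2.117000, coefficient = 2
x_2 = 1.5000, f(x_2) = 4.481689, coefficient = 1

I ≈ (0.750000/2) × 9.715689 = 3.643383
Exact value: 3.481689
Error: 0.161694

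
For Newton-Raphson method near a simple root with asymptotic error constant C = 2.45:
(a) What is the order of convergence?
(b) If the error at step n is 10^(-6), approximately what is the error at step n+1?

(a) Newton-Raphson has quadratic (order 2) convergence near simple roots.
    This means |e_{n+1}| ≈ C|e_n|².

(b) With |e_n| = 10^(-6) and C = 2.45:
    |e_{n+1}| ≈ 2.45 × (10^(-6))² = 2.45 × 10^(-12)

(a) 2 (quadratic); (b) |e_{n+1}| ≈ 2.450e-12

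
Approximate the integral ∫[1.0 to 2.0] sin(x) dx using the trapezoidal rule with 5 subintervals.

f(x) = sin(x)
a = 1.0, b = 2.0, n = 5
h = (b - a)/n = 0.200000

Trapezoidal rule: (h/2)[f(x₀) + 2f(x₁) + 2f(x₂) + ... + f(xₙ)]

x_0 = 1.0000, f(x_0) = 0.841471, coefficient = 1
x_1 = 1.2000, f(x_1) = 0.932039, coefficient = 2
x_2 = 1.4000, f(x_2) = 0.985450, coefficient = 2
x_3 = 1.6000, f(x_3) = 0.999574, coefficient = 2
x_4 = 1.8000, f(x_4) = 0.973848, coefficient = 2
x_5 = 2.0000, f(x_5) = 0.909297, coefficient = 1

I ≈ (0.200000/2) × 9.532589 = 0.953259
Exact value: 0.956449
Error: 0.003190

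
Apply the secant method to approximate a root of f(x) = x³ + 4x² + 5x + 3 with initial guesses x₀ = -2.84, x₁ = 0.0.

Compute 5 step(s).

f(x) = x³ + 4x² + 5x + 3
x₀ = -2.84, x₁ = 0.0

Secant formula: x_{n+1} = x_n - f(x_n)(x_n - x_{n-1})/(f(x_n) - f(x_{n-1}))

Iteration 1:
  f(-2.840000) = -1.843904
  f(0.000000) = 3.000000
  x_2 = 0.000000 - 3.000000×(0.000000 - (-2.840000))/(3.000000 - (-1.843904))
       = -1.758912
Iteration 2:
  f(0.000000) = 3.000000
  f(-1.758912) = 1.138854
  x_3 = -1.758912 - 1.138854×(-1.758912 - 0.000000)/(1.138854 - 3.000000)
       = -2.835208
Iteration 3:
  f(-1.758912) = 1.138854
  f(-2.835208) = -1.812969
  x_4 = -2.835208 - (-1.812969)×(-2.835208 - (-1.758912))/(-1.812969 - 1.138854)
       = -2.174162
Iteration 4:
  f(-2.835208) = -1.812969
  f(-2.174162) = 0.759891
  x_5 = -2.174162 - 0.759891×(-2.174162 - (-2.835208))/(0.759891 - (-1.812969))
       = -2.369401
Iteration 5:
  f(-2.174162) = 0.759891
  f(-2.369401) = 0.307278
  x_6 = -2.369401 - 0.307278×(-2.369401 - (-2.174162))/(0.307278 - 0.759891)
       = -2.501948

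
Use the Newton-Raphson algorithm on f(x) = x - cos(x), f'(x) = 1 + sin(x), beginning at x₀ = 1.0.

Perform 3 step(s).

f(x) = x - cos(x)
f'(x) = 1 + sin(x)
x₀ = 1.0

Newton-Raphson formula: x_{n+1} = x_n - f(x_n)/f'(x_n)

Iteration 1:
  f(1.000000) = 0.459698
  f'(1.000000) = 1.841471
  x_1 = 1.000000 - 0.459698/1.841471 = 0.750364
Iteration 2:
  f(0.750364) = 0.018923
  f'(0.750364) = 1.681905
  x_2 = 0.750364 - 0.018923/1.681905 = 0.739113
Iteration 3:
  f(0.739113) = 0.000046
  f'(0.739113) = 1.673633
  x_3 = 0.739113 - 0.000046/1.673633 = 0.739085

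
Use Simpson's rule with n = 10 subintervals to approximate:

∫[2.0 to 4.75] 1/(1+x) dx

f(x) = 1/(1+x)
a = 2.0, b = 4.75, n = 10
h = (b - a)/n = 0.275000

Simpson's rule: (h/3)[f(x₀) + 4f(x₁) + 2f(x₂) + ... + f(xₙ)]

x_0 = 2.0000, f(x_0) = 0.333333, coefficient = 1
x_1 = 2.2750, f(x_1) = 0.305344, coefficient = 4
x_2 = 2.5500, f(x_2) = 0.281690, coefficient = 2
x_3 = 2.8250, f(x_3) = 0.261438, coefficient = 4
x_4 = 3.1000, f(x_4) = 0.243902, coefficient = 2
x_5 = 3.3750, f(x_5) = 0.228571, coefficient = 4
x_6 = 3.6500, f(x_6) = 0.215054, coefficient = 2
x_7 = 3.9250, f(x_7) = 0.203046, coefficient = 4
x_8 = 4.2000, f(x_8) = 0.192308, coefficient = 2
x_9 = 4.4750, f(x_9) = 0.182648, coefficient = 4
x_10 = 4.7500, f(x_10) = 0.173913, coefficient = 1

I ≈ (0.275000/3) × 7.097342 = 0.650590
Exact value: 0.650588
Error: 0.000002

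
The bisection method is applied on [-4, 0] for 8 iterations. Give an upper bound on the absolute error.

Bisection error bound: |error| ≤ (b-a)/2^n
|error| ≤ (0 - (-4))/2^8 = 4/2^8
|error| ≤ 0.0156250000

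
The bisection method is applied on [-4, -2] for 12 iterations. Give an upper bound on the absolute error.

Bisection error bound: |error| ≤ (b-a)/2^n
|error| ≤ (-2 - (-4))/2^12 = 2/2^12
|error| ≤ 0.0004882812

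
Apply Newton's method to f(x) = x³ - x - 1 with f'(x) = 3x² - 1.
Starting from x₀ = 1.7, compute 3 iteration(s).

f(x) = x³ - x - 1
f'(x) = 3x² - 1
x₀ = 1.7

Newton-Raphson formula: x_{n+1} = x_n - f(x_n)/f'(x_n)

Iteration 1:
  f(1.700000) = 2.213000
  f'(1.700000) = 7.670000
  x_1 = 1.700000 - 2.213000/7.670000 = 1.411473
Iteration 2:
  f(1.411473) = 0.400544
  f'(1.411473) = 4.976770
  x_2 = 1.411473 - 0.400544/4.976770 = 1.330991
Iteration 3:
  f(1.330991) = 0.026907
  f'(1.330991) = 4.314608
  x_3 = 1.330991 - 0.026907/4.314608 = 1.324754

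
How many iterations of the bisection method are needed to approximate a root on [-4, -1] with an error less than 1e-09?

We need (b-a)/2^n ≤ 1e-09
(-1 - (-4))/2^n ≤ 1e-09
3/2^n ≤ 1e-09
2^n ≥ 3000000000
n ≥ log₂(3000000000) = 31.48
n ≥ 32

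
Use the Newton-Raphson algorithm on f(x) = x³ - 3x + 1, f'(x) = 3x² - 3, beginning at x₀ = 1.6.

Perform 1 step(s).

f(x) = x³ - 3x + 1
f'(x) = 3x² - 3
x₀ = 1.6

Newton-Raphson formula: x_{n+1} = x_n - f(x_n)/f'(x_n)

Iteration 1:
  f(1.600000) = 0.296000
  f'(1.600000) = 4.680000
  x_1 = 1.600000 - 0.296000/4.680000 = 1.536752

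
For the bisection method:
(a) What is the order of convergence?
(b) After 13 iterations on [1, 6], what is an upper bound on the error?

(a) Bisection has linear (order 1) convergence; the error is halved each step.

(b) Error bound = (b-a)/2^n = (6 - 1)/2^{13}
    = 5/2^{13}

(a) 1 (linear); (b) error ≤ 6.10e-04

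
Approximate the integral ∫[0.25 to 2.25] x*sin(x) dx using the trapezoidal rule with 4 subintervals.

f(x) = x*sin(x)
a = 0.25, b = 2.25, n = 4
h = (b - a)/n = 0.500000

Trapezoidal rule: (h/2)[f(x₀) + 2f(x₁) + 2f(x₂) + ... + f(xₙ)]

x_0 = 0.2500, f(x_0) = 0.061851, coefficient = 1
x_1 = 0.7500, f(x_1) = 0.511229, coefficient = 2
x_2 = 1.2500, f(x_2) = 1.186231, coefficient = 2
x_3 = 1.7500, f(x_3) = 1.721975, coefficient = 2
x_4 = 2.2500, f(x_4) = 1.750665, coefficient = 1

I ≈ (0.500000/2) × 8.651386 = 2.162847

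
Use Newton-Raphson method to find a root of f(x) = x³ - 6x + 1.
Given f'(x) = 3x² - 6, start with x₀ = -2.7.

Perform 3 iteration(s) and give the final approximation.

f(x) = x³ - 6x + 1
f'(x) = 3x² - 6
x₀ = -2.7

Newton-Raphson formula: x_{n+1} = x_n - f(x_n)/f'(x_n)

Iteration 1:
  f(-2.700000) = -2.483000
  f'(-2.700000) = 15.870000
  x_1 = -2.700000 - (-2.483000)/15.870000 = -2.543541
Iteration 2:
  f(-2.543541) = -0.194453
  f'(-2.543541) = 13.408807
  x_2 = -2.543541 - (-0.194453)/13.408807 = -2.529039
Iteration 3:
  f(-2.529039) = -0.001602
  f'(-2.529039) = 13.188121
  x_3 = -2.529039 - (-0.001602)/13.188121 = -2.528918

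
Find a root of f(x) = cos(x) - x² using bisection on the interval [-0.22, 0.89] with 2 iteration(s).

f(x) = cos(x) - x²
Initial interval: [-0.22, 0.89]

Iteration 1:
  c_1 = (-0.220000 + 0.890000)/2 = 0.335000
  f(c_1) = f(0.335000) = 0.832185
  f(a) × f(c) ≥ 0, new interval: [0.335000, 0.890000]
Iteration 2:
  c_2 = (0.335000 + 0.890000)/2 = 0.612500
  f(c_2) = f(0.612500) = 0.443057
  f(a) × f(c) ≥ 0, new interval: [0.612500, 0.890000]

After 2 iteration(s), the approximation is c_2 = 0.612500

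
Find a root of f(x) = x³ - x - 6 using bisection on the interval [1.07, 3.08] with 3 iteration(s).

f(x) = x³ - x - 6
Initial interval: [1.07, 3.08]

Iteration 1:
  c_1 = (1.070000 + 3.080000)/2 = 2.075000
  f(c_1) = f(2.075000) = 0.859172
  f(a) × f(c) < 0, new interval: [1.070000, 2.075000]
Iteration 2:
  c_2 = (1.070000 + 2.075000)/2 = 1.572500
  f(c_2) = f(1.572500) = -3.684091
  f(a) × f(c) ≥ 0, new interval: [1.572500, 2.075000]
Iteration 3:
  c_3 = (1.572500 + 2.075000)/2 = 1.823750
  f(c_3) = f(1.823750) = -1.757841
  f(a) × f(c) ≥ 0, new interval: [1.823750, 2.075000]

After 3 iteration(s), the approximation is c_3 = 1.823750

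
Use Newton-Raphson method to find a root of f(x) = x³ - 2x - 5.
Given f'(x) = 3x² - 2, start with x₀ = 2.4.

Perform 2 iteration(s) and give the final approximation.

f(x) = x³ - 2x - 5
f'(x) = 3x² - 2
x₀ = 2.4

Newton-Raphson formula: x_{n+1} = x_n - f(x_n)/f'(x_n)

Iteration 1:
  f(2.400000) = 4.024000
  f'(2.400000) = 15.280000
  x_1 = 2.400000 - 4.024000/15.280000 = 2.136649
Iteration 2:
  f(2.136649) = 0.481082
  f'(2.136649) = 11.695810
  x_2 = 2.136649 - 0.481082/11.695810 = 2.095516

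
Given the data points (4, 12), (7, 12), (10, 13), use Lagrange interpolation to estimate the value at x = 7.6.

Lagrange interpolation formula:
P(x) = Σ yᵢ × Lᵢ(x)
where Lᵢ(x) = Π_{j≠i} (x - xⱼ)/(xᵢ - xⱼ)

L_0(7.6) = (7.6 - 7)/(4 - 7) × (7.6 - 10)/(4 - 10) = -0.080000
L_1(7.6) = (7.6 - 4)/(7 - 4) × (7.6 - 10)/(7 - 10) = 0.960000
L_2(7.6) = (7.6 - 4)/(10 - 4) × (7.6 - 7)/(10 - 7) = 0.120000

P(7.6) = 12×L_0(7.6) + 12×L_1(7.6) + 13×L_2(7.6)
P(7.6) = 12.120000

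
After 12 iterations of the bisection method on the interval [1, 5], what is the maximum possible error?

Bisection error bound: |error| ≤ (b-a)/2^n
|error| ≤ (5 - 1)/2^12 = 4/2^12
|error| ≤ 0.0009765625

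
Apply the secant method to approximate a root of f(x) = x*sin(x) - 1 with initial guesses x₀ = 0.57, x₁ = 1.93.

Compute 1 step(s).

f(x) = x*sin(x) - 1
x₀ = 0.57, x₁ = 1.93

Secant formula: x_{n+1} = x_n - f(x_n)(x_n - x_{n-1})/(f(x_n) - f(x_{n-1}))

Iteration 1:
  f(0.570000) = -0.692410
  f(1.930000) = 0.806822
  x_2 = 1.930000 - 0.806822×(1.930000 - 0.570000)/(0.806822 - (-0.692410))
       = 1.198107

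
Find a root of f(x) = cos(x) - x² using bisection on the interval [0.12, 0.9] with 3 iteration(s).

f(x) = cos(x) - x²
Initial interval: [0.12, 0.9]

Iteration 1:
  c_1 = (0.120000 + 0.900000)/2 = 0.510000
  f(c_1) = f(0.510000) = 0.612645
  f(a) × f(c) ≥ 0, new interval: [0.510000, 0.900000]
Iteration 2:
  c_2 = (0.510000 + 0.900000)/2 = 0.705000
  f(c_2) = f(0.705000) = 0.264587
  f(a) × f(c) ≥ 0, new interval: [0.705000, 0.900000]
Iteration 3:
  c_3 = (0.705000 + 0.900000)/2 = 0.802500
  f(c_3) = f(0.802500) = 0.050905
  f(a) × f(c) ≥ 0, new interval: [0.802500, 0.900000]

After 3 iteration(s), the approximation is c_3 = 0.802500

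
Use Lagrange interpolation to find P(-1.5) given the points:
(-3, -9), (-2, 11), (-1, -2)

Lagrange interpolation formula:
P(x) = Σ yᵢ × Lᵢ(x)
where Lᵢ(x) = Π_{j≠i} (x - xⱼ)/(xᵢ - xⱼ)

L_0(-1.5) = (-1.5 - (-2))/(-3 - (-2)) × (-1.5 - (-1))/(-3 - (-1)) = -0.125000
L_1(-1.5) = (-1.5 - (-3))/(-2 - (-3)) × (-1.5 - (-1))/(-2 - (-1)) = 0.750000
L_2(-1.5) = (-1.5 - (-3))/(-1 - (-3)) × (-1.5 - (-2))/(-1 - (-2)) = 0.375000

P(-1.5) = (-9)×L_0(-1.5) + 11×L_1(-1.5) + (-2)×L_2(-1.5)
P(-1.5) = 8.625000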